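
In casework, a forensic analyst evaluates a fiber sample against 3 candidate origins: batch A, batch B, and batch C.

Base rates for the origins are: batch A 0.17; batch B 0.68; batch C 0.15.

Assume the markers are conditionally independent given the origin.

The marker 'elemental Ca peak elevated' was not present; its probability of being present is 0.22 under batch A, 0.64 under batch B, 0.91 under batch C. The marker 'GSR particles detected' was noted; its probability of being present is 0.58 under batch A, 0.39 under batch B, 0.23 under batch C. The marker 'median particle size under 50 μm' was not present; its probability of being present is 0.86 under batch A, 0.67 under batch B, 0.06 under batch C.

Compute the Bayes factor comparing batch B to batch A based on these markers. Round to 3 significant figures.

Joint likelihood of the marker pattern under each hypothesis (using 1 − P(present | H) for each absent marker):
  batch B: (1 − 0.64) × 0.39 × (1 − 0.67) = 0.046332
  batch A: (1 − 0.22) × 0.58 × (1 − 0.86) = 0.063336
Bayes factor = 0.046332 / 0.063336 ≈ 0.732

0.732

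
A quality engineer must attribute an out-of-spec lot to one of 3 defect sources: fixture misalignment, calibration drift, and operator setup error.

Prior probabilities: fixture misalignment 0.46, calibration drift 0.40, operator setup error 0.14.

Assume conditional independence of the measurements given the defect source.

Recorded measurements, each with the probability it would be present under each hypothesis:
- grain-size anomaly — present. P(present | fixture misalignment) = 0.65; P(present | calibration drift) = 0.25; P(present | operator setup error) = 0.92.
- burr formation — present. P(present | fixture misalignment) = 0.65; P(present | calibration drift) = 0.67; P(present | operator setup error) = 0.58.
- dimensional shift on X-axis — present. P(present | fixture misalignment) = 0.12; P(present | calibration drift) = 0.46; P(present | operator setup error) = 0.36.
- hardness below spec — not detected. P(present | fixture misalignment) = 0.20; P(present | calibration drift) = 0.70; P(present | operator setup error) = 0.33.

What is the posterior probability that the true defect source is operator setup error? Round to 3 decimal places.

By Bayes' rule with conditional independence, the unnormalized weight for each hypothesis is prior × ∏ likelihoods (using 1 − P(present | H) for each absent measurement):
  fixture misalignment: 0.46 × 0.65 × 0.65 × 0.12 × (1 − 0.20) = 0.018658
  calibration drift: 0.40 × 0.25 × 0.67 × 0.46 × (1 − 0.70) = 0.009246
  operator setup error: 0.14 × 0.92 × 0.58 × 0.36 × (1 − 0.33) = 0.018019
Marginal likelihood of the evidence = 0.045922.
P(operator setup error | evidence) = 0.018019 / 0.045922 ≈ 0.392.

0.392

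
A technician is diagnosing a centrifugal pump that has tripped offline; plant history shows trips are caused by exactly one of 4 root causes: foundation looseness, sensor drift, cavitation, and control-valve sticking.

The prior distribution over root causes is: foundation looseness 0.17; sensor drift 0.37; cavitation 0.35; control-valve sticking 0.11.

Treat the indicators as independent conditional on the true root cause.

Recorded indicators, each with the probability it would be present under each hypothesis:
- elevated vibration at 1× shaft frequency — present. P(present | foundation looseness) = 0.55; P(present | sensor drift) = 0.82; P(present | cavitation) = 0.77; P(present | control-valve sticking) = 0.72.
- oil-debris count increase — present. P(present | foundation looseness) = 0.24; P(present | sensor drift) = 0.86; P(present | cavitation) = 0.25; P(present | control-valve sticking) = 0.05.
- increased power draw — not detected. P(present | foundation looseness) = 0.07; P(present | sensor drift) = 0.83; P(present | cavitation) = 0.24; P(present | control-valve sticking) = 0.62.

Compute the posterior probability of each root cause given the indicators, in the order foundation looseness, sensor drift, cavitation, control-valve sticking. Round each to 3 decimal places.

0.177, 0.376, 0.434, 0.013

Multiply each prior by the joint likelihood of the indicator pattern (using 1 − P(present | H) for each absent indicator):
  foundation looseness: 0.17 × 0.55 × 0.24 × (1 − 0.07) = 0.020869
  sensor drift: 0.37 × 0.82 × 0.86 × (1 − 0.83) = 0.044357
  cavitation: 0.35 × 0.77 × 0.25 × (1 − 0.24) = 0.051205
  control-valve sticking: 0.11 × 0.72 × 0.05 × (1 − 0.62) = 0.0015048
The unnormalized weights sum to 0.11794.
P(foundation looseness | evidence) = 0.020869 / 0.11794 ≈ 0.177
P(sensor drift | evidence) = 0.044357 / 0.11794 ≈ 0.376
P(cavitation | evidence) = 0.051205 / 0.11794 ≈ 0.434
P(control-valve sticking | evidence) = 0.0015048 / 0.11794 ≈ 0.013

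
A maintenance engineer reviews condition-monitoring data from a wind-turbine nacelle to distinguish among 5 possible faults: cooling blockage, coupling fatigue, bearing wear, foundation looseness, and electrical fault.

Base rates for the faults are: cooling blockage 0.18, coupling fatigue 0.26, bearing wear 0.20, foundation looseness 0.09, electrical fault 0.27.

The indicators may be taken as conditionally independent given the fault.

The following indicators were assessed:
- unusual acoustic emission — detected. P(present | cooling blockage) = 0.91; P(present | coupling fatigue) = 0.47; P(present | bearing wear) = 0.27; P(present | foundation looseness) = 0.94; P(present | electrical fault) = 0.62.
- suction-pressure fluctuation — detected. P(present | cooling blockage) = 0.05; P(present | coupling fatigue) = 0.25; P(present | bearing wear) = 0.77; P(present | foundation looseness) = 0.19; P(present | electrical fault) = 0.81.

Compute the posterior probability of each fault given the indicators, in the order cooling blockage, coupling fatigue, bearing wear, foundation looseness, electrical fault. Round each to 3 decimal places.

0.035, 0.132, 0.179, 0.069, 0.584

Multiply each prior by the joint likelihood of the indicator pattern:
  cooling blockage: 0.18 × 0.91 × 0.05 = 0.00819
  coupling fatigue: 0.26 × 0.47 × 0.25 = 0.03055
  bearing wear: 0.20 × 0.27 × 0.77 = 0.04158
  foundation looseness: 0.09 × 0.94 × 0.19 = 0.016074
  electrical fault: 0.27 × 0.62 × 0.81 = 0.13559
Normalizing constant Z = 0.00819 + 0.03055 + 0.04158 + 0.016074 + 0.13559 = 0.23199.
P(cooling blockage | evidence) = 0.00819 / 0.23199 ≈ 0.035
P(coupling fatigue | evidence) = 0.03055 / 0.23199 ≈ 0.132
P(bearing wear | evidence) = 0.04158 / 0.23199 ≈ 0.179
P(foundation looseness | evidence) = 0.016074 / 0.23199 ≈ 0.069
P(electrical fault | evidence) = 0.13559 / 0.23199 ≈ 0.584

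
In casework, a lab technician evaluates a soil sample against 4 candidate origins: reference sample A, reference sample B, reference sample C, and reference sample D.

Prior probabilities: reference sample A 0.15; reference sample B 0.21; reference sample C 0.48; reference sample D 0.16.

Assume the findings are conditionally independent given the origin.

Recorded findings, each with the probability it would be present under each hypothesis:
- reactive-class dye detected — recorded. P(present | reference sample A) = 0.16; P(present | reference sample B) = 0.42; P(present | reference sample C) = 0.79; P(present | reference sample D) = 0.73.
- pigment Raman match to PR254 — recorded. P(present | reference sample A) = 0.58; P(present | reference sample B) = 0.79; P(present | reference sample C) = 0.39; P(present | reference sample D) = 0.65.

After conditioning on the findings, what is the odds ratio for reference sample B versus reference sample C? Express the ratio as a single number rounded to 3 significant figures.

The normalizing constant cancels in an odds ratio, so compute prior × likelihood for the two hypotheses only:
  reference sample B: 0.21 × 0.42 × 0.79 = 0.069678
  reference sample C: 0.48 × 0.79 × 0.39 = 0.14789
Posterior odds = 0.069678 / 0.14789 ≈ 0.471.

0.471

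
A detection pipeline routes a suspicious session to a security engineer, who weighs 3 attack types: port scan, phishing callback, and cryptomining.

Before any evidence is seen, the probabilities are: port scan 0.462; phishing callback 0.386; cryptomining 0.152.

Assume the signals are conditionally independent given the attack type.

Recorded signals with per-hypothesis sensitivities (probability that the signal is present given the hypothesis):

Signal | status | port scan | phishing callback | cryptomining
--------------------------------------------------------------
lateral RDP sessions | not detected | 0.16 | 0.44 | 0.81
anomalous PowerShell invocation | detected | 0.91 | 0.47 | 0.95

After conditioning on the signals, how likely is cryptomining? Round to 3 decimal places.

By Bayes' rule with conditional independence, the unnormalized weight for each hypothesis is prior × ∏ likelihoods (using 1 − P(present | H) for each absent signal):
  port scan: 0.462 × (1 − 0.16) × 0.91 = 0.35315
  phishing callback: 0.386 × (1 − 0.44) × 0.47 = 0.1016
  cryptomining: 0.152 × (1 − 0.81) × 0.95 = 0.027436
Marginal likelihood of the evidence = 0.48218.
P(cryptomining | evidence) = 0.027436 / 0.48218 ≈ 0.057.

0.057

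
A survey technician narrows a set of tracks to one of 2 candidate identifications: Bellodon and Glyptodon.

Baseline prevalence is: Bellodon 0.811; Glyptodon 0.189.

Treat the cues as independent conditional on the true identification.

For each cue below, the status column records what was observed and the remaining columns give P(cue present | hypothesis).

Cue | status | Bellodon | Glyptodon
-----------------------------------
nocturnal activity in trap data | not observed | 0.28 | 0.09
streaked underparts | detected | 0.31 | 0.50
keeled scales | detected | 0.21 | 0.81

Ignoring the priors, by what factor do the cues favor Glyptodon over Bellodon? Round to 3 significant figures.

Take the product of per-cue likelihoods under each hypothesis (using 1 − P(present | H) for each absent cue), then divide.
  Glyptodon: (1 − 0.09) × 0.50 × 0.81 = 0.36855
  Bellodon: (1 − 0.28) × 0.31 × 0.21 = 0.046872
Bayes factor = 0.36855 / 0.046872 ≈ 7.86

7.86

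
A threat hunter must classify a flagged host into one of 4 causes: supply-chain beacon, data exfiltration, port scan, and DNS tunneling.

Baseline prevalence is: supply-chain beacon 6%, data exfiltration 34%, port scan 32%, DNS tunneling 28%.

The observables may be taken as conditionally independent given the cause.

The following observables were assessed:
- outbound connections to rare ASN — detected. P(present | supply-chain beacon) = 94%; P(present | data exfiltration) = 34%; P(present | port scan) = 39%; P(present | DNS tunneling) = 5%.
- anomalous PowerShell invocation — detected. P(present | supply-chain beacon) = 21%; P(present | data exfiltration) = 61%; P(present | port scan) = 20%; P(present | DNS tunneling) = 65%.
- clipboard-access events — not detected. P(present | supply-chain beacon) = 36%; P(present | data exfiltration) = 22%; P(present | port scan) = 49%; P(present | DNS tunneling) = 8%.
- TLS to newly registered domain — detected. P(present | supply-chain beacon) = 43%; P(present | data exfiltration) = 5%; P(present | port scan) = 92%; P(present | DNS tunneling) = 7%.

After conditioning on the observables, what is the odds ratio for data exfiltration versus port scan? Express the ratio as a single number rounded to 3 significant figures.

0.235

The normalizing constant cancels in an odds ratio, so compute prior × likelihood for the two hypotheses only (using 1 − P(present | H) for each absent observable):
  data exfiltration: 0.34 × 0.34 × 0.61 × (1 − 0.22) × 0.05 = 0.0027501
  port scan: 0.32 × 0.39 × 0.20 × (1 − 0.49) × 0.92 = 0.011711
Odds(data exfiltration : port scan) = 0.0027501 / 0.011711 ≈ 0.235.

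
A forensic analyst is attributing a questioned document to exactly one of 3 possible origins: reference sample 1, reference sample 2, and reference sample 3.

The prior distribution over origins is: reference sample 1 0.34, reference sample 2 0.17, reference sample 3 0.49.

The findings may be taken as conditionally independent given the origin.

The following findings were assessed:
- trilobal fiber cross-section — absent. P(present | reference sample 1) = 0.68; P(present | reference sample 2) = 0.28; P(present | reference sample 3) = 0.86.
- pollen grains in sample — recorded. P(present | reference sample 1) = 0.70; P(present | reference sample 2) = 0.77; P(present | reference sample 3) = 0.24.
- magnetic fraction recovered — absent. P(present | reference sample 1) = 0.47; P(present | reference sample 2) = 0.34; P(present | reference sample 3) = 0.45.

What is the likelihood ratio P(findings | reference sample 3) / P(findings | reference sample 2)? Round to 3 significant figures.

Joint likelihood of the evidence pattern under each hypothesis (using 1 − P(present | H) for each absent finding):
  reference sample 3: (1 − 0.86) × 0.24 × (1 − 0.45) = 0.01848
  reference sample 2: (1 − 0.28) × 0.77 × (1 − 0.34) = 0.3659
Bayes factor = 0.01848 / 0.3659 ≈ 0.0505

0.0505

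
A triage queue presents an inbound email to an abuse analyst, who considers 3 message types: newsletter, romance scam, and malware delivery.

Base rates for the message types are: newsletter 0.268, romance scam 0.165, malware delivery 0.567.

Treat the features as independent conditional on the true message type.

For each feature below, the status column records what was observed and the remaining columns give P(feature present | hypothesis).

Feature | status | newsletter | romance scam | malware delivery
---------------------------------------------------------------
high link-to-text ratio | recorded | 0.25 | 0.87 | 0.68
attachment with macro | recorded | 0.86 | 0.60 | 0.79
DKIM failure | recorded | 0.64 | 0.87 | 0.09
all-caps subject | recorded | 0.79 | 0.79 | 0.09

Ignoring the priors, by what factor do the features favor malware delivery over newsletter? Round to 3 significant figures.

Joint likelihood of the feature pattern under each hypothesis:
  malware delivery: 0.68 × 0.79 × 0.09 × 0.09 = 0.0043513
  newsletter: 0.25 × 0.86 × 0.64 × 0.79 = 0.1087
Bayes factor = 0.0043513 / 0.1087 ≈ 0.0400

0.0400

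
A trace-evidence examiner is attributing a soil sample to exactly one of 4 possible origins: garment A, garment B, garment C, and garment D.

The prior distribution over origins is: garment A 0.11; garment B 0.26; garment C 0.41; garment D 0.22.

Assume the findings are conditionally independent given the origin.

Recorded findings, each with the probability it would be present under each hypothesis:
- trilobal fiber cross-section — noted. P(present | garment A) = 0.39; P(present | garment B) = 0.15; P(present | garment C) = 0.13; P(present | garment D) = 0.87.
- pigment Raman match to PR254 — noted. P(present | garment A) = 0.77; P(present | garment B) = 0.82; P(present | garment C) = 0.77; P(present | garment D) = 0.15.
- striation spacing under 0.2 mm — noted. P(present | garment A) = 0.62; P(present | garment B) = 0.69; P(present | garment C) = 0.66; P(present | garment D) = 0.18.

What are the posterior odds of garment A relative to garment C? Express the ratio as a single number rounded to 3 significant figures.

Unnormalized posterior weight (prior times the finding likelihoods) for each of the two hypotheses:
  garment A: 0.11 × 0.39 × 0.77 × 0.62 = 0.02048
  garment C: 0.41 × 0.13 × 0.77 × 0.66 = 0.027087
Odds(garment A : garment C) = 0.02048 / 0.027087 ≈ 0.756.

0.756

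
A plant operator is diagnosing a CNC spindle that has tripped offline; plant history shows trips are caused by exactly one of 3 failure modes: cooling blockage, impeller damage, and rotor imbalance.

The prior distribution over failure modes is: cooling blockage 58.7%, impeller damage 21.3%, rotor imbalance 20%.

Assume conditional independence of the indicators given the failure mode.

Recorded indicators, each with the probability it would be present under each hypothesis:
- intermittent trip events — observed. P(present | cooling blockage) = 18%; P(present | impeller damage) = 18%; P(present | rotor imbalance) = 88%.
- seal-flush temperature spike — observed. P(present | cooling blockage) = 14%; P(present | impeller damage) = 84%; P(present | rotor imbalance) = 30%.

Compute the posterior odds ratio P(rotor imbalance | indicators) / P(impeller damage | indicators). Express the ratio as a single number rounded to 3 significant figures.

1.64

The normalizing constant cancels in an odds ratio, so compute prior × likelihood for the two hypotheses only:
  rotor imbalance: 0.200 × 0.88 × 0.30 = 0.0528
  impeller damage: 0.213 × 0.18 × 0.84 = 0.032206
Posterior odds = 0.0528 / 0.032206 ≈ 1.64.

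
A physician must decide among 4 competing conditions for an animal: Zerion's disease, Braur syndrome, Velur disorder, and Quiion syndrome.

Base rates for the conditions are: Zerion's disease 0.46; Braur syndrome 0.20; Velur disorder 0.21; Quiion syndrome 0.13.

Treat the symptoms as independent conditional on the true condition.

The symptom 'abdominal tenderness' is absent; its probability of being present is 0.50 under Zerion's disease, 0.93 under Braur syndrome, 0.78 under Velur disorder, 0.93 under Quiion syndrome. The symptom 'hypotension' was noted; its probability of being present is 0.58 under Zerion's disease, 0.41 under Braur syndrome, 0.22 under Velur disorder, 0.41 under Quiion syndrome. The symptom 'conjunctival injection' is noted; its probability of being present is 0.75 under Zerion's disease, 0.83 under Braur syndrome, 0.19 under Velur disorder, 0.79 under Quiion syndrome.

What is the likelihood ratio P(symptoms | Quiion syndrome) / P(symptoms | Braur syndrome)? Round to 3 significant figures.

Take the product of per-symptom likelihoods under each hypothesis (using 1 − P(present | H) for each absent symptom), then divide.
  Quiion syndrome: (1 − 0.93) × 0.41 × 0.79 = 0.022673
  Braur syndrome: (1 − 0.93) × 0.41 × 0.83 = 0.023821
Bayes factor = 0.022673 / 0.023821 ≈ 0.952

0.952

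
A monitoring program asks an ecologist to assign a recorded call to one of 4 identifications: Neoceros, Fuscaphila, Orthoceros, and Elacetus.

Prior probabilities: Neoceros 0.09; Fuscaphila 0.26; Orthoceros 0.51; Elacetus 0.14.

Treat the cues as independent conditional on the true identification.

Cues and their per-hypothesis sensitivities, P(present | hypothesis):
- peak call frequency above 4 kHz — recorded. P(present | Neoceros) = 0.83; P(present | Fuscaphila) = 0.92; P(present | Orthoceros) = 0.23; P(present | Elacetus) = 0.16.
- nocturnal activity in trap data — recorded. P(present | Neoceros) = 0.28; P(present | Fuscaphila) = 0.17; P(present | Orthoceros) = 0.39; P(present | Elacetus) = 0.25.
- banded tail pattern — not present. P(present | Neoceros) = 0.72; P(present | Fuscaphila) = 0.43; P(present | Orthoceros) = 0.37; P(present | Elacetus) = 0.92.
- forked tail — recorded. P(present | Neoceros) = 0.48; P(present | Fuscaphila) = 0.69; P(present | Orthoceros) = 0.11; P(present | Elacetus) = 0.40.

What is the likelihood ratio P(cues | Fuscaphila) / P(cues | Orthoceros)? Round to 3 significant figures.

9.90

The Bayes factor is the ratio of the joint likelihoods of the cue pattern under the two hypotheses (using 1 − P(present | H) for each absent cue).
  Fuscaphila: 0.92 × 0.17 × (1 − 0.43) × 0.69 = 0.061512
  Orthoceros: 0.23 × 0.39 × (1 − 0.37) × 0.11 = 0.0062162
Bayes factor = 0.061512 / 0.0062162 ≈ 9.90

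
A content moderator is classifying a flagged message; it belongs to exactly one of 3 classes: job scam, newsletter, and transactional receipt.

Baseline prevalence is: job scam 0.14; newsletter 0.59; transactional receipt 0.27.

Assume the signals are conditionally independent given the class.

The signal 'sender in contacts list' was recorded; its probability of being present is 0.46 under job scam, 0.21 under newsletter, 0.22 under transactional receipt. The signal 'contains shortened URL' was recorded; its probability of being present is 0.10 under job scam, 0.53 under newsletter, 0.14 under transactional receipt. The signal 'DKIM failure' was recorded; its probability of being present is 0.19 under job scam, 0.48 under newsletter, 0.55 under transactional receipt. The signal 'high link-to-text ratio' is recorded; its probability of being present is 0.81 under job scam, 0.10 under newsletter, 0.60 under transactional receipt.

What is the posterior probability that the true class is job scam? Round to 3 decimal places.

0.144

For each hypothesis, the unnormalized posterior weight is prior × product of the signal likelihoods:
  job scam: 0.14 × 0.46 × 0.10 × 0.19 × 0.81 = 0.00099112
  newsletter: 0.59 × 0.21 × 0.53 × 0.48 × 0.10 = 0.003152
  transactional receipt: 0.27 × 0.22 × 0.14 × 0.55 × 0.60 = 0.0027443
Normalizing constant Z = 0.00099112 + 0.003152 + 0.0027443 = 0.0068874.
P(job scam | evidence) = 0.00099112 / 0.0068874 ≈ 0.144.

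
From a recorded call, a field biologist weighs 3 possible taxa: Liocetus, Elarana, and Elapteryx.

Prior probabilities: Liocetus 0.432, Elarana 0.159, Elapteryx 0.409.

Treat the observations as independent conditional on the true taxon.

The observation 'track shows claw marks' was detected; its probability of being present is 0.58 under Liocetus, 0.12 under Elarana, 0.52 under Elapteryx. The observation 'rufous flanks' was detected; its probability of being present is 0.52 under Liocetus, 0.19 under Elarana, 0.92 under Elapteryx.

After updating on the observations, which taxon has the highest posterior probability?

Elapteryx

Multiply each prior by the joint likelihood of the evidence pattern:
  Liocetus: 0.432 × 0.58 × 0.52 = 0.13029
  Elarana: 0.159 × 0.12 × 0.19 = 0.0036252
  Elapteryx: 0.409 × 0.52 × 0.92 = 0.19567
The unnormalized weights sum to 0.32958.
P(Liocetus | evidence) ≈ 0.13029 / 0.32958 ≈ 0.395
P(Elarana | evidence) ≈ 0.0036252 / 0.32958 ≈ 0.011
P(Elapteryx | evidence) ≈ 0.19567 / 0.32958 ≈ 0.594
The largest is 0.594, so Elapteryx is most probable.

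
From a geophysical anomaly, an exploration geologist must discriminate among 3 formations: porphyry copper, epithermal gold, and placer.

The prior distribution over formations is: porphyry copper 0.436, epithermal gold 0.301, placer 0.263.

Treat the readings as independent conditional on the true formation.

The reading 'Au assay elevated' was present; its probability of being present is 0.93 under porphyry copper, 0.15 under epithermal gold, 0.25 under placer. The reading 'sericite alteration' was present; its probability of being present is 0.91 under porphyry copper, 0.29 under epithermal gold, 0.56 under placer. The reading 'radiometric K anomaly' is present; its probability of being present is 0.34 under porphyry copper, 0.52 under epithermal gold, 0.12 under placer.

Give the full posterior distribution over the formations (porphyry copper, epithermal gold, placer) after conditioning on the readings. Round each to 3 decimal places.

By Bayes' rule with conditional independence, the unnormalized weight for each hypothesis is prior × ∏ likelihoods:
  porphyry copper: 0.436 × 0.93 × 0.91 × 0.34 = 0.12546
  epithermal gold: 0.301 × 0.15 × 0.29 × 0.52 = 0.0068086
  placer: 0.263 × 0.25 × 0.56 × 0.12 = 0.0044184
The unnormalized weights sum to 0.13668.
P(porphyry copper | evidence) = 0.12546 / 0.13668 ≈ 0.918
P(epithermal gold | evidence) = 0.0068086 / 0.13668 ≈ 0.050
P(placer | evidence) = 0.0044184 / 0.13668 ≈ 0.032

0.918, 0.050, 0.032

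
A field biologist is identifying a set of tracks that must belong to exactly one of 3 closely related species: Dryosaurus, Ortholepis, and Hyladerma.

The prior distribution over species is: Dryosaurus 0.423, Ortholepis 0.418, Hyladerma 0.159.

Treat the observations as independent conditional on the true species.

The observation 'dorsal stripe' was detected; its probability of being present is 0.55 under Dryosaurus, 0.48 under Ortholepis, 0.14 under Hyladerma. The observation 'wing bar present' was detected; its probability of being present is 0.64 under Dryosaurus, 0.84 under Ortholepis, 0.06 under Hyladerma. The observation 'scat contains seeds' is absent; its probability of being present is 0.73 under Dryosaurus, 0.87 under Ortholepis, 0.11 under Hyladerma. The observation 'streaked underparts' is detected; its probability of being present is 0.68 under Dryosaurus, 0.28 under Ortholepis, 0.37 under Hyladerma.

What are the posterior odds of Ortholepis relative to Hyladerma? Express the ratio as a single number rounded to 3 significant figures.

Unnormalized posterior weight (prior times the observation likelihoods) for each of the two hypotheses (using 1 − P(present | H) for each absent observation):
  Ortholepis: 0.418 × 0.48 × 0.84 × (1 − 0.87) × 0.28 = 0.0061348
  Hyladerma: 0.159 × 0.14 × 0.06 × (1 − 0.11) × 0.37 = 0.00043981
Posterior odds = 0.0061348 / 0.00043981 ≈ 13.9.

13.9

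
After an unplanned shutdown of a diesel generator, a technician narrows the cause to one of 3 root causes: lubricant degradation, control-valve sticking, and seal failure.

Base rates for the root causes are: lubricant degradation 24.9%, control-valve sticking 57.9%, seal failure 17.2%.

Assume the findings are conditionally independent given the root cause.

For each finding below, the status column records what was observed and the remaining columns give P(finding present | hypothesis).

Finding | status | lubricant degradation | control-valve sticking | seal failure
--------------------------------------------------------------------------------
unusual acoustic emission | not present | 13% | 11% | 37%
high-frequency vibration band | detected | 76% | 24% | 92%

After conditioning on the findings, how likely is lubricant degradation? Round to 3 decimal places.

By Bayes' rule with conditional independence, the unnormalized weight for each hypothesis is prior × ∏ likelihoods (using 1 − P(present | H) for each absent finding):
  lubricant degradation: 0.249 × (1 − 0.13) × 0.76 = 0.16464
  control-valve sticking: 0.579 × (1 − 0.11) × 0.24 = 0.12367
  seal failure: 0.172 × (1 − 0.37) × 0.92 = 0.099691
Normalizing constant Z = 0.16464 + 0.12367 + 0.099691 = 0.388.
P(lubricant degradation | evidence) = 0.16464 / 0.388 ≈ 0.424.

0.424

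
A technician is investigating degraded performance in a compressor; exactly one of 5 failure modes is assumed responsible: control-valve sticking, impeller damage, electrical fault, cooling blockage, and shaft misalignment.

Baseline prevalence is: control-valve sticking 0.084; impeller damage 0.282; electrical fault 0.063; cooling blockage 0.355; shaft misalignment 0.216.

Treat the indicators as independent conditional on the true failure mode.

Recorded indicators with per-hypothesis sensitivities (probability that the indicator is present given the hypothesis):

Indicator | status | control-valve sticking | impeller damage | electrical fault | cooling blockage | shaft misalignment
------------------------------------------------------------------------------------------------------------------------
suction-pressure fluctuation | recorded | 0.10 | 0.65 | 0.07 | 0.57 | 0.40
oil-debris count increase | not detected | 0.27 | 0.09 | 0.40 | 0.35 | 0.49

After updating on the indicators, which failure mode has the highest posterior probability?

For each hypothesis, the unnormalized posterior weight is prior × product of the indicator likelihoods (using 1 − P(present | H) for each absent indicator):
  control-valve sticking: 0.084 × 0.10 × (1 − 0.27) = 0.006132
  impeller damage: 0.282 × 0.65 × (1 − 0.09) = 0.1668
  electrical fault: 0.063 × 0.07 × (1 − 0.40) = 0.002646
  cooling blockage: 0.355 × 0.57 × (1 − 0.35) = 0.13153
  shaft misalignment: 0.216 × 0.40 × (1 − 0.49) = 0.044064
The unnormalized weights sum to 0.35117.
P(control-valve sticking | evidence) ≈ 0.006132 / 0.35117 ≈ 0.017
P(impeller damage | evidence) ≈ 0.1668 / 0.35117 ≈ 0.475
P(electrical fault | evidence) ≈ 0.002646 / 0.35117 ≈ 0.008
P(cooling blockage | evidence) ≈ 0.13153 / 0.35117 ≈ 0.375
P(shaft misalignment | evidence) ≈ 0.044064 / 0.35117 ≈ 0.125
The largest is 0.475, so impeller damage is most probable.

impeller damage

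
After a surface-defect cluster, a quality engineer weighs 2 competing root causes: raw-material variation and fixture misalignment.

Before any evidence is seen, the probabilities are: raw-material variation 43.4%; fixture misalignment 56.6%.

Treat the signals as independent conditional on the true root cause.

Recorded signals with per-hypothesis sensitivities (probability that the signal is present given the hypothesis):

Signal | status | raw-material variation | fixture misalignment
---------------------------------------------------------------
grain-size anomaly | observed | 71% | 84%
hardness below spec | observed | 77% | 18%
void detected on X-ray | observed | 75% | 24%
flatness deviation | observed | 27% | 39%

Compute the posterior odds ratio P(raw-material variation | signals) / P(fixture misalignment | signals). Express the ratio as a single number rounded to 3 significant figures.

The normalizing constant cancels in an odds ratio, so compute prior × likelihood for the two hypotheses only:
  raw-material variation: 0.434 × 0.71 × 0.77 × 0.75 × 0.27 = 0.048047
  fixture misalignment: 0.566 × 0.84 × 0.18 × 0.24 × 0.39 = 0.0080102
Posterior odds = 0.048047 / 0.0080102 ≈ 6.00.

6.00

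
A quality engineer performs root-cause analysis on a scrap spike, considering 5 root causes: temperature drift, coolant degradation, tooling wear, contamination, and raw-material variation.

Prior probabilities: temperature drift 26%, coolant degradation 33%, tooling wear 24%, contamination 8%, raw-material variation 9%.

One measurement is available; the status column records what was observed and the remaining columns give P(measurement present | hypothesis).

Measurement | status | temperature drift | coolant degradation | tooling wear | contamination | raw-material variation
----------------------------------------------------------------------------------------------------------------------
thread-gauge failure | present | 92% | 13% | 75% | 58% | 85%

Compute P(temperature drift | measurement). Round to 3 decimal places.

Multiply each prior by the likelihood of the measurement:
  temperature drift: 0.26 × 0.92 = 0.2392
  coolant degradation: 0.33 × 0.13 = 0.0429
  tooling wear: 0.24 × 0.75 = 0.18
  contamination: 0.08 × 0.58 = 0.0464
  raw-material variation: 0.09 × 0.85 = 0.0765
Normalizing constant Z = 0.2392 + 0.0429 + 0.18 + 0.0464 + 0.0765 = 0.585.
P(temperature drift | evidence) = 0.2392 / 0.585 ≈ 0.409.

0.409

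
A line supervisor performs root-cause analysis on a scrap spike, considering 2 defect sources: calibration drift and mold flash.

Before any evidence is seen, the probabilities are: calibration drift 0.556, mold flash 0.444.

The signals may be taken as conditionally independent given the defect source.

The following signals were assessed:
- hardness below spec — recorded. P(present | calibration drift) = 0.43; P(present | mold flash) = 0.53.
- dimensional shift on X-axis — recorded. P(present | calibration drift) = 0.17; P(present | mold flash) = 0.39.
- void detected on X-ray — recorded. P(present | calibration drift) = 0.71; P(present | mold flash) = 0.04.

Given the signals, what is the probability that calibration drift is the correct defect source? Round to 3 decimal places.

By Bayes' rule with conditional independence, the unnormalized weight for each hypothesis is prior × ∏ likelihoods:
  calibration drift: 0.556 × 0.43 × 0.17 × 0.71 = 0.028857
  mold flash: 0.444 × 0.53 × 0.39 × 0.04 = 0.003671
The unnormalized weights sum to 0.032528.
P(calibration drift | evidence) = 0.028857 / 0.032528 ≈ 0.887.

0.887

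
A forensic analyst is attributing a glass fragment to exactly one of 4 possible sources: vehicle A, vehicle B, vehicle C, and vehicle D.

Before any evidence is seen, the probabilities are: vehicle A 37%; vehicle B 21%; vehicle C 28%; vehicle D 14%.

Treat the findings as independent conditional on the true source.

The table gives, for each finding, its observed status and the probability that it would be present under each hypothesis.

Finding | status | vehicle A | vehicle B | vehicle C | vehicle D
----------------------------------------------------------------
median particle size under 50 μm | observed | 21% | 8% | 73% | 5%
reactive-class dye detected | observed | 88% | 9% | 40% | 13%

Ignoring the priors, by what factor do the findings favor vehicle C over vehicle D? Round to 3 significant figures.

The Bayes factor is the ratio of the joint likelihoods of the evidence pattern under the two hypotheses.
  vehicle C: 0.73 × 0.40 = 0.292
  vehicle D: 0.05 × 0.13 = 0.0065
Bayes factor = 0.292 / 0.0065 ≈ 44.9

44.9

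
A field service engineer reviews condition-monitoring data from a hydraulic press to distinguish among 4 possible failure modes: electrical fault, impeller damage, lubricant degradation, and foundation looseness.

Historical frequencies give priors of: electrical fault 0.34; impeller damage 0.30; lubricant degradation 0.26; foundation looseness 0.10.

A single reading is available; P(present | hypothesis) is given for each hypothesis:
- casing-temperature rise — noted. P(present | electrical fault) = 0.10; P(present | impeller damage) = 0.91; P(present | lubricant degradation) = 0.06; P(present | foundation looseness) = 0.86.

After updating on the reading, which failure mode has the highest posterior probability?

For each hypothesis, the unnormalized posterior weight is prior × likelihood:
  electrical fault: 0.34 × 0.10 = 0.034
  impeller damage: 0.30 × 0.91 = 0.273
  lubricant degradation: 0.26 × 0.06 = 0.0156
  foundation looseness: 0.10 × 0.86 = 0.086
Normalizing constant Z = 0.034 + 0.273 + 0.0156 + 0.086 = 0.4086.
P(electrical fault | evidence) ≈ 0.034 / 0.4086 ≈ 0.083
P(impeller damage | evidence) ≈ 0.273 / 0.4086 ≈ 0.668
P(lubricant degradation | evidence) ≈ 0.0156 / 0.4086 ≈ 0.038
P(foundation looseness | evidence) ≈ 0.086 / 0.4086 ≈ 0.210
The largest is 0.668, so impeller damage is most probable.

impeller damage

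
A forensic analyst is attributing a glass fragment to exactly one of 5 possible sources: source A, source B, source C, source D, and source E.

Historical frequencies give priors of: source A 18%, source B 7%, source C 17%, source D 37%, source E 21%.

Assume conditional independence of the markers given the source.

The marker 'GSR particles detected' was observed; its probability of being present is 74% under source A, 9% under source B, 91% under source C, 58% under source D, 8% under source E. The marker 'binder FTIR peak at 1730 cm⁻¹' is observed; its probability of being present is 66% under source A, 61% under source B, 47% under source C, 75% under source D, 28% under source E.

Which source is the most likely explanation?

By Bayes' rule with conditional independence, the unnormalized weight for each hypothesis is prior × ∏ likelihoods:
  source A: 0.18 × 0.74 × 0.66 = 0.087912
  source B: 0.07 × 0.09 × 0.61 = 0.003843
  source C: 0.17 × 0.91 × 0.47 = 0.072709
  source D: 0.37 × 0.58 × 0.75 = 0.16095
  source E: 0.21 × 0.08 × 0.28 = 0.004704
The unnormalized weights sum to 0.33012.
P(source A | evidence) ≈ 0.087912 / 0.33012 ≈ 0.266
P(source B | evidence) ≈ 0.003843 / 0.33012 ≈ 0.012
P(source C | evidence) ≈ 0.072709 / 0.33012 ≈ 0.220
P(source D | evidence) ≈ 0.16095 / 0.33012 ≈ 0.488
P(source E | evidence) ≈ 0.004704 / 0.33012 ≈ 0.014
The largest is 0.488, so source D is most probable.

source D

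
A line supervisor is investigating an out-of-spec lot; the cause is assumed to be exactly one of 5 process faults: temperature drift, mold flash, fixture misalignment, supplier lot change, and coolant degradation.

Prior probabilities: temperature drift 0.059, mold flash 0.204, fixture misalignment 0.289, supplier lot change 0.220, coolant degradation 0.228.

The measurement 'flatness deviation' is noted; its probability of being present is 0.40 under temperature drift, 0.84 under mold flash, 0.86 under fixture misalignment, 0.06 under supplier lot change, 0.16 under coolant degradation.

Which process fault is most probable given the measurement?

For each hypothesis, the unnormalized posterior weight is prior × likelihood:
  temperature drift: 0.059 × 0.40 = 0.0236
  mold flash: 0.204 × 0.84 = 0.17136
  fixture misalignment: 0.289 × 0.86 = 0.24854
  supplier lot change: 0.220 × 0.06 = 0.0132
  coolant degradation: 0.228 × 0.16 = 0.03648
Marginal likelihood of the evidence = 0.49318.
P(temperature drift | evidence) ≈ 0.0236 / 0.49318 ≈ 0.048
P(mold flash | evidence) ≈ 0.17136 / 0.49318 ≈ 0.347
P(fixture misalignment | evidence) ≈ 0.24854 / 0.49318 ≈ 0.504
P(supplier lot change | evidence) ≈ 0.0132 / 0.49318 ≈ 0.027
P(coolant degradation | evidence) ≈ 0.03648 / 0.49318 ≈ 0.074
The largest is 0.504, so fixture misalignment is most probable.

fixture misalignment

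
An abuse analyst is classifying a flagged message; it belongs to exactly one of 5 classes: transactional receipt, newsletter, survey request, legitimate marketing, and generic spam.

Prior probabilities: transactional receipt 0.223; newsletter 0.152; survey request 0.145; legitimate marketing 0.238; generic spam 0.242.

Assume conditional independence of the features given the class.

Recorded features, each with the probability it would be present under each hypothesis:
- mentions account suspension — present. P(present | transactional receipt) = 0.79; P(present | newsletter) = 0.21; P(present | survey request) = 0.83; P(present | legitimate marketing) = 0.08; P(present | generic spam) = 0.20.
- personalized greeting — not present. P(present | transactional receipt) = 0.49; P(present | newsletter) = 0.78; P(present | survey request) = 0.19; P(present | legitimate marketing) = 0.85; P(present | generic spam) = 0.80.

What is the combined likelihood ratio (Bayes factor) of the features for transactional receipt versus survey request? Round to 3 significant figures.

The Bayes factor is the ratio of the joint likelihoods of the feature pattern under the two hypotheses (using 1 − P(present | H) for each absent feature).
  transactional receipt: 0.79 × (1 − 0.49) = 0.4029
  survey request: 0.83 × (1 − 0.19) = 0.6723
Bayes factor = 0.4029 / 0.6723 ≈ 0.599

0.599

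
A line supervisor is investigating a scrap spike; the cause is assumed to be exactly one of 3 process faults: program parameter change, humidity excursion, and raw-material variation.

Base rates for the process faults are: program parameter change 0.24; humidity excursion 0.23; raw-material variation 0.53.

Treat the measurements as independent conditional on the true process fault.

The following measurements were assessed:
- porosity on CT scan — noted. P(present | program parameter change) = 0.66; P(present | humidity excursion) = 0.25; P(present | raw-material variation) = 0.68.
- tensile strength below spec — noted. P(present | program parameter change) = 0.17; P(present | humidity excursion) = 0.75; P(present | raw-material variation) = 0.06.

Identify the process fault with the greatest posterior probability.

humidity excursion

For each hypothesis, the unnormalized posterior weight is prior × product of the measurement likelihoods:
  program parameter change: 0.24 × 0.66 × 0.17 = 0.026928
  humidity excursion: 0.23 × 0.25 × 0.75 = 0.043125
  raw-material variation: 0.53 × 0.68 × 0.06 = 0.021624
Marginal likelihood of the evidence = 0.091677.
P(program parameter change | evidence) ≈ 0.026928 / 0.091677 ≈ 0.294
P(humidity excursion | evidence) ≈ 0.043125 / 0.091677 ≈ 0.470
P(raw-material variation | evidence) ≈ 0.021624 / 0.091677 ≈ 0.236
The largest is 0.470, so humidity excursion is most probable.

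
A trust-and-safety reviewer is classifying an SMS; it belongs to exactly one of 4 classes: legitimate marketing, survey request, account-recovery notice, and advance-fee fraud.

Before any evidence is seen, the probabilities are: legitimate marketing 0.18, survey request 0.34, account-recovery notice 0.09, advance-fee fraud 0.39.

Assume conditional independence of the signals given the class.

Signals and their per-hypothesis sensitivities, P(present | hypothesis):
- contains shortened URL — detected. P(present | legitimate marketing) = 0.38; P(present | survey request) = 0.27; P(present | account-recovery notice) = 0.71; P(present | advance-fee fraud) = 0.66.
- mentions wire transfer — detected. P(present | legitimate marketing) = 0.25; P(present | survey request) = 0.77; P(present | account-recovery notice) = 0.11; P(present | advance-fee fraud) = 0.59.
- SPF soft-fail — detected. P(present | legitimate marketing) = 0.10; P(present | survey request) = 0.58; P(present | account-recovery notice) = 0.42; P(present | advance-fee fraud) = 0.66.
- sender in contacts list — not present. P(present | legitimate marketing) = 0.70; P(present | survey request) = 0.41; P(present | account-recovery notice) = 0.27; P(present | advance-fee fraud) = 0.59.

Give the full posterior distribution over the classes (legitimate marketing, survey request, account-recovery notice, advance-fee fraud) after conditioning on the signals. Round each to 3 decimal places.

0.008, 0.356, 0.032, 0.605

By Bayes' rule with conditional independence, the unnormalized weight for each hypothesis is prior × ∏ likelihoods (using 1 − P(present | H) for each absent signal):
  legitimate marketing: 0.18 × 0.38 × 0.25 × 0.10 × (1 − 0.70) = 0.000513
  survey request: 0.34 × 0.27 × 0.77 × 0.58 × (1 − 0.41) = 0.024189
  account-recovery notice: 0.09 × 0.71 × 0.11 × 0.42 × (1 − 0.27) = 0.0021551
  advance-fee fraud: 0.39 × 0.66 × 0.59 × 0.66 × (1 − 0.59) = 0.041095
The unnormalized weights sum to 0.067952.
P(legitimate marketing | evidence) = 0.000513 / 0.067952 ≈ 0.008
P(survey request | evidence) = 0.024189 / 0.067952 ≈ 0.356
P(account-recovery notice | evidence) = 0.0021551 / 0.067952 ≈ 0.032
P(advance-fee fraud | evidence) = 0.041095 / 0.067952 ≈ 0.605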